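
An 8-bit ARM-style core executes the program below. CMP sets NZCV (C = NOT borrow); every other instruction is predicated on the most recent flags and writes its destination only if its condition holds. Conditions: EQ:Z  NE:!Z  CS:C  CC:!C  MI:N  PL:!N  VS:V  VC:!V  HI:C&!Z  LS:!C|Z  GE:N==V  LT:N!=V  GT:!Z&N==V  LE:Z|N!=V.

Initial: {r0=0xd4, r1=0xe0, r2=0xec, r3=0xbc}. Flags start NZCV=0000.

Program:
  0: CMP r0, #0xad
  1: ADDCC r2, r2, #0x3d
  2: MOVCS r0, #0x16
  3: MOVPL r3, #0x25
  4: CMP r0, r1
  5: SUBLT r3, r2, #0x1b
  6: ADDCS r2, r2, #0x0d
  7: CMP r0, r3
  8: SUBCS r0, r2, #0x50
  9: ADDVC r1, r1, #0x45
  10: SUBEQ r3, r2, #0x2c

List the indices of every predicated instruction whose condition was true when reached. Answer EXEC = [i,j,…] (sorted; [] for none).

EXEC = [2,3,9]

[0] flags=0010 → (cmp)
[1] flags=0010 CC?F → skip
[2] flags=0010 CS?T → r0=0x16
[3] flags=0010 PL?T → r3=0x25
[4] flags=0000 → (cmp)
[5] flags=0000 LT?F → skip
[6] flags=0000 CS?F → skip
[7] flags=1000 → (cmp)
[8] flags=1000 CS?F → skip
[9] flags=1000 VC?T → r1=0x25
[10] flags=1000 EQ?F → skip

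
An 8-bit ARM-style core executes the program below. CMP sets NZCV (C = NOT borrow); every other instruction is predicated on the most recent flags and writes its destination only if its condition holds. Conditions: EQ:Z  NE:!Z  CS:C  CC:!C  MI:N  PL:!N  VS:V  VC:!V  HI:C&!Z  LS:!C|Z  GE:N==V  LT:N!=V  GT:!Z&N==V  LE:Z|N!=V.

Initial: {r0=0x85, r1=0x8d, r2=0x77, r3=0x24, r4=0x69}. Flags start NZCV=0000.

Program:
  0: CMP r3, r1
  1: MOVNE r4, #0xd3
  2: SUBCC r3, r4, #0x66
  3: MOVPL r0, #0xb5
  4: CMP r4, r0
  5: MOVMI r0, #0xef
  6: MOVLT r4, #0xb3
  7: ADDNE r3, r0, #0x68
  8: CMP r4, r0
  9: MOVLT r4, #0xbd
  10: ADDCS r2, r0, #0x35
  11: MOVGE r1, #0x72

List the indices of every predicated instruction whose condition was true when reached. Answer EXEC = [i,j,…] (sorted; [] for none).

0: ✓ CMP  NZCV=1001
1: ✓ MOVNE  r4←0xd3
2: ✓ SUBCC  r3←0x6d
3: · MOVPL
4: ✓ CMP  NZCV=0010
5: · MOVMI
6: · MOVLT
7: ✓ ADDNE  r3←0xed
8: ✓ CMP  NZCV=0010
9: · MOVLT
10: ✓ ADDCS  r2←0xba
11: ✓ MOVGE  r1←0x72

EXEC = [1,2,7,10,11]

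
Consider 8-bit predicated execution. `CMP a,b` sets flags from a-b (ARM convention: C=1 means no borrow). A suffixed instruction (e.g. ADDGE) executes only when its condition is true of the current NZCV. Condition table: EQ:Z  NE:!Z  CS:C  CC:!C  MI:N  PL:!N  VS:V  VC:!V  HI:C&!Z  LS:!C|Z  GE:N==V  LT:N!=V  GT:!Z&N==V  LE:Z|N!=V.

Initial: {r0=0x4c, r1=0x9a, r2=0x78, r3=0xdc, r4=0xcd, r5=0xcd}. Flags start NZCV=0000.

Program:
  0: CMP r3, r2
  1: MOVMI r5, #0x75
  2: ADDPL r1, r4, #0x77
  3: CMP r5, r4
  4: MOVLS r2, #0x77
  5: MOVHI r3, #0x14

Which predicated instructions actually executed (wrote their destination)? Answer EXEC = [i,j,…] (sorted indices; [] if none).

EXEC = [2,4]

[0] flags=0011 → (cmp)
[1] flags=0011 MI?F → skip
[2] flags=0011 PL?T → r1=0x44
[3] flags=0110 → (cmp)
[4] flags=0110 LS?T → r2=0x77
[5] flags=0110 HI?F → skip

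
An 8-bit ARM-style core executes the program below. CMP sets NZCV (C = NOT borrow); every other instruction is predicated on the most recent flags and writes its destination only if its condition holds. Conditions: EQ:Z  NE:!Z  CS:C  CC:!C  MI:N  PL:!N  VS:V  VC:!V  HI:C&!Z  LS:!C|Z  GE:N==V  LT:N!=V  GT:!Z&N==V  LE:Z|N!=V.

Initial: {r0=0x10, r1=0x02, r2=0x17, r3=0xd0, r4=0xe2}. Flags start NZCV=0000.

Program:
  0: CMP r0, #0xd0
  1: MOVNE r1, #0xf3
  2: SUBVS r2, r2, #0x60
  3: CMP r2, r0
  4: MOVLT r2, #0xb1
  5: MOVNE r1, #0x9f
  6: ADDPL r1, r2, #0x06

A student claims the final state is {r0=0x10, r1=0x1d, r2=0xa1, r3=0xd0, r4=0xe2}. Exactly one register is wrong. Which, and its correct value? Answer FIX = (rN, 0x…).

FIX = (r2, 0x17)

[0] flags=0000 → (cmp)
[1] flags=0000 NE?T → r1=0xf3
[2] flags=0000 VS?F → skip
[3] flags=0010 → (cmp)
[4] flags=0010 LT?F → skip
[5] flags=0010 NE?T → r1=0x9f
[6] flags=0010 PL?T → r1=0x1d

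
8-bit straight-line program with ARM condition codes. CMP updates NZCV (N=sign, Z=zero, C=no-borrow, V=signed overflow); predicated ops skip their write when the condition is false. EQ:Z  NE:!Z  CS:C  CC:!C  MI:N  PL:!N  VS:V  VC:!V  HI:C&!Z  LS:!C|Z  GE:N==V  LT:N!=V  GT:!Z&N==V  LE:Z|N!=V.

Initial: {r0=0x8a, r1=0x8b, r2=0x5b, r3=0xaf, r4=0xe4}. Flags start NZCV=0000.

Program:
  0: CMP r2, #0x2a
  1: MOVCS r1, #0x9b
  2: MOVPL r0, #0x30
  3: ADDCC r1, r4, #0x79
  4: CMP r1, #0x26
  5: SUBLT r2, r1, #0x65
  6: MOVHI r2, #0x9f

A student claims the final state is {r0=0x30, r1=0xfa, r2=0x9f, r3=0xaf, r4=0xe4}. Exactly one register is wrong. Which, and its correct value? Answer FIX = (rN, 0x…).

0: ✓ CMP  NZCV=0010
1: ✓ MOVCS  r1←0x9b
2: ✓ MOVPL  r0←0x30
3: · ADDCC
4: ✓ CMP  NZCV=0011
5: ✓ SUBLT  r2←0x36
6: ✓ MOVHI  r2←0x9f

FIX = (r1, 0x9b)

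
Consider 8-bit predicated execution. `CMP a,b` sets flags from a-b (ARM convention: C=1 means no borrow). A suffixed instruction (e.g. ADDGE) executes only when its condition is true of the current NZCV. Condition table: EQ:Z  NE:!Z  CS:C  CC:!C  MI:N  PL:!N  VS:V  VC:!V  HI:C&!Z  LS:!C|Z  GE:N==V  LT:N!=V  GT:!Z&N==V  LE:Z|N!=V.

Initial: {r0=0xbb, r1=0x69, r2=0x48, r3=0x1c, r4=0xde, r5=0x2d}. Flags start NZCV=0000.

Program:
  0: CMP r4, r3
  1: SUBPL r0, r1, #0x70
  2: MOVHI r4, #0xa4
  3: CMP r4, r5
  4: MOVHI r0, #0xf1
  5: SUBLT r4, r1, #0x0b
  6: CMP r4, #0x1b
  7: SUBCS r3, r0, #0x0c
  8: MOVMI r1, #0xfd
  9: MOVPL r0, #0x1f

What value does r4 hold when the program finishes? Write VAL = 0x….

0: ✓ CMP  NZCV=1010
1: · SUBPL
2: ✓ MOVHI  r4←0xa4
3: ✓ CMP  NZCV=0011
4: ✓ MOVHI  r0←0xf1
5: ✓ SUBLT  r4←0x5e
6: ✓ CMP  NZCV=0010
7: ✓ SUBCS  r3←0xe5
8: · MOVMI
9: ✓ MOVPL  r0←0x1f

VAL = 0x5e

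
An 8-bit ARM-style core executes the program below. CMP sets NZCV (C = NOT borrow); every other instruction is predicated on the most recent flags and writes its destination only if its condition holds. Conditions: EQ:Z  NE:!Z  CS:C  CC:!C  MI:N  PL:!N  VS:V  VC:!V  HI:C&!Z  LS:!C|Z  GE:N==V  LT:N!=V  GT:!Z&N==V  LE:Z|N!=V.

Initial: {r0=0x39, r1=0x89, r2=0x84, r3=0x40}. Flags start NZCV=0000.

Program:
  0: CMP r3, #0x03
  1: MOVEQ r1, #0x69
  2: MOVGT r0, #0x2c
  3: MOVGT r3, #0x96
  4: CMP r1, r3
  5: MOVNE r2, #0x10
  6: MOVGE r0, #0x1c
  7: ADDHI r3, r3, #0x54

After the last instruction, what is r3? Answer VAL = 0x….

VAL = 0x96

[0] flags=0010 → (cmp)
[1] flags=0010 EQ?F → skip
[2] flags=0010 GT?T → r0=0x2c
[3] flags=0010 GT?T → r3=0x96
[4] flags=1000 → (cmp)
[5] flags=1000 NE?T → r2=0x10
[6] flags=1000 GE?F → skip
[7] flags=1000 HI?F → skip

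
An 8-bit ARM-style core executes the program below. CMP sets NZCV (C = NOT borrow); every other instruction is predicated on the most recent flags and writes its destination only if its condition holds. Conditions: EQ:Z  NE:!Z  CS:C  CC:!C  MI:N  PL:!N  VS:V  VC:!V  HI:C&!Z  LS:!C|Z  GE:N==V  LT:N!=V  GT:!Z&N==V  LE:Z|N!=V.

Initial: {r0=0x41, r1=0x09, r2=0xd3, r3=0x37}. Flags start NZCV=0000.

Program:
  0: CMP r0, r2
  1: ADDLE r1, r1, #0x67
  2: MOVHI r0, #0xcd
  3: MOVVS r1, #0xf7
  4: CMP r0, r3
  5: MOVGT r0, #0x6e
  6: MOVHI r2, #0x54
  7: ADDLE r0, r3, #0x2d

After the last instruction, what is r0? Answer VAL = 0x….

VAL = 0x6e

0: ✓ CMP  NZCV=0000
1: · ADDLE
2: · MOVHI
3: · MOVVS
4: ✓ CMP  NZCV=0010
5: ✓ MOVGT  r0←0x6e
6: ✓ MOVHI  r2←0x54
7: · ADDLE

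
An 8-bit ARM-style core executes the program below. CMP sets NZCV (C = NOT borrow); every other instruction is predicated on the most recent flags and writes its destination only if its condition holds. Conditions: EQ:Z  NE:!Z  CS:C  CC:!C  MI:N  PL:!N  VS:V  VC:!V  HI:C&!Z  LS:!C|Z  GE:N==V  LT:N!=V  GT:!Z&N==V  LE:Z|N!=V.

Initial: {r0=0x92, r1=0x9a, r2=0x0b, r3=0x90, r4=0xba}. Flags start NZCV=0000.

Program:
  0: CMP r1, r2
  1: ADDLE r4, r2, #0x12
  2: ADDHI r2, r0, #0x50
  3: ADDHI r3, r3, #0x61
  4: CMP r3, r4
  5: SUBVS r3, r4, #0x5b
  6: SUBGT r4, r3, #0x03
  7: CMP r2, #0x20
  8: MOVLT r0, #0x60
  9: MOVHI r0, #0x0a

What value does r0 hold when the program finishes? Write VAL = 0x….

VAL = 0x0a

[0] flags=1010 → (cmp)
[1] flags=1010 LE?T → r4=0x1d
[2] flags=1010 HI?T → r2=0xe2
[3] flags=1010 HI?T → r3=0xf1
[4] flags=1010 → (cmp)
[5] flags=1010 VS?F → skip
[6] flags=1010 GT?F → skip
[7] flags=1010 → (cmp)
[8] flags=1010 LT?T → r0=0x60
[9] flags=1010 HI?T → r0=0x0a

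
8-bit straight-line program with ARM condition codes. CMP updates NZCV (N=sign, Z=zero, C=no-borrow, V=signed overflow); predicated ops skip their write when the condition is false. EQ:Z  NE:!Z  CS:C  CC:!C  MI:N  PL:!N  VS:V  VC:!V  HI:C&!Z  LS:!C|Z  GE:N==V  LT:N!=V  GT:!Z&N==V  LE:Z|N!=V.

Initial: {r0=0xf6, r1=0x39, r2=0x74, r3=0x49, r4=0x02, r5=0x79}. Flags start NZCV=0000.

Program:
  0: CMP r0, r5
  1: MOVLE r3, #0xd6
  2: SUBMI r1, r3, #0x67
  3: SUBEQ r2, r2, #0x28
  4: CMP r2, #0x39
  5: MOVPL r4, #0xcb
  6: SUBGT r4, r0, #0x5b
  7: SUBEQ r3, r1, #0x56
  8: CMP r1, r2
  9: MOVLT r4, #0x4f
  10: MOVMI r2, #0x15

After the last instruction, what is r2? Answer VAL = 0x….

[0] flags=0011 → (cmp)
[1] flags=0011 LE?T → r3=0xd6
[2] flags=0011 MI?F → skip
[3] flags=0011 EQ?F → skip
[4] flags=0010 → (cmp)
[5] flags=0010 PL?T → r4=0xcb
[6] flags=0010 GT?T → r4=0x9b
[7] flags=0010 EQ?F → skip
[8] flags=1000 → (cmp)
[9] flags=1000 LT?T → r4=0x4f
[10] flags=1000 MI?T → r2=0x15

VAL = 0x15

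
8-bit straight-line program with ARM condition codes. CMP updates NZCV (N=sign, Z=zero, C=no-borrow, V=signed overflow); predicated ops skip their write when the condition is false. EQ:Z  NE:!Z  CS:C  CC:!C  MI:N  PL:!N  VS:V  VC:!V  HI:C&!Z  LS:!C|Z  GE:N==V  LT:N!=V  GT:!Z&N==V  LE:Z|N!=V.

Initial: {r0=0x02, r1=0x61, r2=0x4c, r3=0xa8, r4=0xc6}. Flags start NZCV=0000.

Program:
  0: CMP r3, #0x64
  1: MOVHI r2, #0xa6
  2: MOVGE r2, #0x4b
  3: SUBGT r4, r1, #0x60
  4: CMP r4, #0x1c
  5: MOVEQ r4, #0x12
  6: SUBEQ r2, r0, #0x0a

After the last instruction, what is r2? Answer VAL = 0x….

0: ✓ CMP  NZCV=0011
1: ✓ MOVHI  r2←0xa6
2: · MOVGE
3: · SUBGT
4: ✓ CMP  NZCV=1010
5: · MOVEQ
6: · SUBEQ

VAL = 0xa6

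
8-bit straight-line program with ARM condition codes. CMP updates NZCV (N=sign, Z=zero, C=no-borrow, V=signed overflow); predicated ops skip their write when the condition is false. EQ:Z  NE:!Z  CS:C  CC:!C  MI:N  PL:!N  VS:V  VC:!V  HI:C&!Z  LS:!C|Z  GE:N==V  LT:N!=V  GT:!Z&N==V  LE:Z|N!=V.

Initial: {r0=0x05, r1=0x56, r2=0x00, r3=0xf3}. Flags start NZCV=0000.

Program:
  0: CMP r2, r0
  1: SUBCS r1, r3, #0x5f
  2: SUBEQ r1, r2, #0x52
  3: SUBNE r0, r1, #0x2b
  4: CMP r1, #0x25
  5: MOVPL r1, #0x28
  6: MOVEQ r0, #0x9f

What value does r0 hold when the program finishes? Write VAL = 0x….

[0] flags=1000 → (cmp)
[1] flags=1000 CS?F → skip
[2] flags=1000 EQ?F → skip
[3] flags=1000 NE?T → r0=0x2b
[4] flags=0010 → (cmp)
[5] flags=0010 PL?T → r1=0x28
[6] flags=0010 EQ?F → skip

VAL = 0x2b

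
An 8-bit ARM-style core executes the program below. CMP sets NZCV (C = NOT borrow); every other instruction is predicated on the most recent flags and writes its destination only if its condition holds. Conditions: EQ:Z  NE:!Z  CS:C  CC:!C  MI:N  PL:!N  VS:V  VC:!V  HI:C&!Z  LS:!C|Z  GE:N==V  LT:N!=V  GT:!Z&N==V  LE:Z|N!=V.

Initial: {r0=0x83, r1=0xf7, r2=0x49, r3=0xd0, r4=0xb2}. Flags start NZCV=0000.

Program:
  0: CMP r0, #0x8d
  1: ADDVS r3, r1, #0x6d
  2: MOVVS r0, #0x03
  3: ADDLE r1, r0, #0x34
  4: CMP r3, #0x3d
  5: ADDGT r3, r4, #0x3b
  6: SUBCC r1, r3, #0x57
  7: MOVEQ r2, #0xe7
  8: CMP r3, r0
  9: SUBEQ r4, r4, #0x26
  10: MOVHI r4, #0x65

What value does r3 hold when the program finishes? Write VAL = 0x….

0: ✓ CMP  NZCV=1000
1: · ADDVS
2: · MOVVS
3: ✓ ADDLE  r1←0xb7
4: ✓ CMP  NZCV=1010
5: · ADDGT
6: · SUBCC
7: · MOVEQ
8: ✓ CMP  NZCV=0010
9: · SUBEQ
10: ✓ MOVHI  r4←0x65

VAL = 0xd0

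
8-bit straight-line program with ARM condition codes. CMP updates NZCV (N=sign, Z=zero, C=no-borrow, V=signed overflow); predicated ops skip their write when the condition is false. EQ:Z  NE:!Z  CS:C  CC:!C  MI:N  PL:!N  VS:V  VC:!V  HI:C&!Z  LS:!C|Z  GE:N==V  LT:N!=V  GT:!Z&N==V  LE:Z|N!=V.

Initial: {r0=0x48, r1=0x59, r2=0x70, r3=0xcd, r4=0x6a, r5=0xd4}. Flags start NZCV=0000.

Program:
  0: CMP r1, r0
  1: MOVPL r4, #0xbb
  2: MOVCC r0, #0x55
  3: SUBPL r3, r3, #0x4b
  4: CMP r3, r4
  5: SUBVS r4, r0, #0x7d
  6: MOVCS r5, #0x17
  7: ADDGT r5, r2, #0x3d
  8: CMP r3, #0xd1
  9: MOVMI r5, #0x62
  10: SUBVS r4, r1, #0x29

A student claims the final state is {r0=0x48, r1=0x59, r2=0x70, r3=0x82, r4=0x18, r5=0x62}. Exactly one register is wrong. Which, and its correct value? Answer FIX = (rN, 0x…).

FIX = (r4, 0xbb)

[0] flags=0010 → (cmp)
[1] flags=0010 PL?T → r4=0xbb
[2] flags=0010 CC?F → skip
[3] flags=0010 PL?T → r3=0x82
[4] flags=1000 → (cmp)
[5] flags=1000 VS?F → skip
[6] flags=1000 CS?F → skip
[7] flags=1000 GT?F → skip
[8] flags=1000 → (cmp)
[9] flags=1000 MI?T → r5=0x62
[10] flags=1000 VS?F → skip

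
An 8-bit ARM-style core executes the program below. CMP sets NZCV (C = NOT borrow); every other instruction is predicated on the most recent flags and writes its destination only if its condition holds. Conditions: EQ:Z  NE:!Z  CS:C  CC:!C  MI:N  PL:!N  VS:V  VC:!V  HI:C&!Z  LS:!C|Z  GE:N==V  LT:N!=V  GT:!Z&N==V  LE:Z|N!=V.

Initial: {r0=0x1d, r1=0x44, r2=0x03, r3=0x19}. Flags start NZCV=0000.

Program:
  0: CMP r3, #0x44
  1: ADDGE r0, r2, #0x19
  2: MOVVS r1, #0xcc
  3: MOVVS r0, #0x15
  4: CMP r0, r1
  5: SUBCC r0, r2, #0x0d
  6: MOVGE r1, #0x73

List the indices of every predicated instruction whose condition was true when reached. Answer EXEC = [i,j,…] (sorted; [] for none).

0: ✓ CMP  NZCV=1000
1: · ADDGE
2: · MOVVS
3: · MOVVS
4: ✓ CMP  NZCV=1000
5: ✓ SUBCC  r0←0xf6
6: · MOVGE

EXEC = [5]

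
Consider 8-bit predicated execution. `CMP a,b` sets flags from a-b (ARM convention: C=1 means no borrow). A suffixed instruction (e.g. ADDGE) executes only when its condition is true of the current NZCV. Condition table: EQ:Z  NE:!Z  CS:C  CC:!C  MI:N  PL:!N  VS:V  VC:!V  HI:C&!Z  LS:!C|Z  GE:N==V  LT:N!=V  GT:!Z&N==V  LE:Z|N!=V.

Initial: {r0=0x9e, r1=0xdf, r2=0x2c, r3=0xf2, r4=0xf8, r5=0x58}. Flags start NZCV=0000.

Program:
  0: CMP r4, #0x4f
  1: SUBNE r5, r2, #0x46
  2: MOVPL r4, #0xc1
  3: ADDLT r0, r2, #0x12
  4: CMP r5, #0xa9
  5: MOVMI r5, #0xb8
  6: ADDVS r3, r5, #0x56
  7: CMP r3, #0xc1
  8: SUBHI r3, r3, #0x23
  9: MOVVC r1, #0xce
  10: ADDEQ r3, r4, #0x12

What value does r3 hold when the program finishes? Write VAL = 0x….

0: ✓ CMP  NZCV=1010
1: ✓ SUBNE  r5←0xe6
2: · MOVPL
3: ✓ ADDLT  r0←0x3e
4: ✓ CMP  NZCV=0010
5: · MOVMI
6: · ADDVS
7: ✓ CMP  NZCV=0010
8: ✓ SUBHI  r3←0xcf
9: ✓ MOVVC  r1←0xce
10: · ADDEQ

VAL = 0xcf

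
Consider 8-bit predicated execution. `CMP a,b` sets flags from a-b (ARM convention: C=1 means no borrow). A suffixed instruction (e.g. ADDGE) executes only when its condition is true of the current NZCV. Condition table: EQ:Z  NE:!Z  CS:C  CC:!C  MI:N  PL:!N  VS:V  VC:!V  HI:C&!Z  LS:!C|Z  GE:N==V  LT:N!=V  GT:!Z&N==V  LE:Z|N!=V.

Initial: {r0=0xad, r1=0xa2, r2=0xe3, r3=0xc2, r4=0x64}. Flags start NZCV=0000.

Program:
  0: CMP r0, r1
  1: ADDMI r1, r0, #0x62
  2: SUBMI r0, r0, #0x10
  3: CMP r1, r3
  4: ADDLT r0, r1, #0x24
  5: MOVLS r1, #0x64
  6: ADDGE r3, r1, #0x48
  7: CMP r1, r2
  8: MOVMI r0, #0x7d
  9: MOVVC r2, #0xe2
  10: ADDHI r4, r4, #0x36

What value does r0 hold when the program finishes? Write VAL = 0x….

0: ✓ CMP  NZCV=0010
1: · ADDMI
2: · SUBMI
3: ✓ CMP  NZCV=1000
4: ✓ ADDLT  r0←0xc6
5: ✓ MOVLS  r1←0x64
6: · ADDGE
7: ✓ CMP  NZCV=1001
8: ✓ MOVMI  r0←0x7d
9: · MOVVC
10: · ADDHI

VAL = 0x7d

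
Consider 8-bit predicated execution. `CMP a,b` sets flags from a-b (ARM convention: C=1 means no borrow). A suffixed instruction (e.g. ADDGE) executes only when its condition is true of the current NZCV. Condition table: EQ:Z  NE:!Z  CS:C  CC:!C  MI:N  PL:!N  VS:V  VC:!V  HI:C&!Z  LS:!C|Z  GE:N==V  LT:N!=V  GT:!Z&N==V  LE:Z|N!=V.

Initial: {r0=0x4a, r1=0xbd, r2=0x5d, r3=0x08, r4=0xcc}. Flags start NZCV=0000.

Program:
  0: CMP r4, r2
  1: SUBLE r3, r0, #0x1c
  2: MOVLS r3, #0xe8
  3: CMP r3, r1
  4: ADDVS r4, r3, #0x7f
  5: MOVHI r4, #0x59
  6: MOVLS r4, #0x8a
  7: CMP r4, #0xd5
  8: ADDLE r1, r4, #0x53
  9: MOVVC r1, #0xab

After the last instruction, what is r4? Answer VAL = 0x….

0: ✓ CMP  NZCV=0011
1: ✓ SUBLE  r3←0x2e
2: · MOVLS
3: ✓ CMP  NZCV=0000
4: · ADDVS
5: · MOVHI
6: ✓ MOVLS  r4←0x8a
7: ✓ CMP  NZCV=1000
8: ✓ ADDLE  r1←0xdd
9: ✓ MOVVC  r1←0xab

VAL = 0x8a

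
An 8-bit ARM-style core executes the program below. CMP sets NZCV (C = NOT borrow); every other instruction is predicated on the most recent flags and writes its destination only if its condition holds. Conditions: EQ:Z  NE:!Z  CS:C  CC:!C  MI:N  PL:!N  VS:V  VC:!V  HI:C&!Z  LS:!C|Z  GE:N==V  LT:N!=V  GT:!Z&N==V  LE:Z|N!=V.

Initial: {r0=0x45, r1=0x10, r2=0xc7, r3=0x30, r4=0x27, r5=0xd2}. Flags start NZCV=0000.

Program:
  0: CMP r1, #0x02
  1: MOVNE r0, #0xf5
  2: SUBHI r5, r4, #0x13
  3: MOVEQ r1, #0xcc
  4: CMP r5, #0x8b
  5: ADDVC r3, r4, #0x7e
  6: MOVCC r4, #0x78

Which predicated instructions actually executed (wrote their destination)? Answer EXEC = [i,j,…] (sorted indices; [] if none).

EXEC = [1,2,6]

[0] flags=0010 → (cmp)
[1] flags=0010 NE?T → r0=0xf5
[2] flags=0010 HI?T → r5=0x14
[3] flags=0010 EQ?F → skip
[4] flags=1001 → (cmp)
[5] flags=1001 VC?F → skip
[6] flags=1001 CC?T → r4=0x78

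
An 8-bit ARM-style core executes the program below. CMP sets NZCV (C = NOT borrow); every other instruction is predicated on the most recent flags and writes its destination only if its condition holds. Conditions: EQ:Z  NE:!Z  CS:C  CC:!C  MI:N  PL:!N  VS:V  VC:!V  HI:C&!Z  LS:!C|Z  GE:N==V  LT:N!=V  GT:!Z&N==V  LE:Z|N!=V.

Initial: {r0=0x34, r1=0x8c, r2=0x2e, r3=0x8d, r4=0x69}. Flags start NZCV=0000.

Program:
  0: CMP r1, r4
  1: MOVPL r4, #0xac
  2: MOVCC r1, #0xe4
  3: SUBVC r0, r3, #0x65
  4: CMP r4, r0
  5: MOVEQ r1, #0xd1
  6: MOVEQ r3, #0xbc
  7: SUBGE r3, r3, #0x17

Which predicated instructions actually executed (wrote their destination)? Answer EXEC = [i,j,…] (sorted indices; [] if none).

EXEC = [1]

0: ✓ CMP  NZCV=0011
1: ✓ MOVPL  r4←0xac
2: · MOVCC
3: · SUBVC
4: ✓ CMP  NZCV=0011
5: · MOVEQ
6: · MOVEQ
7: · SUBGE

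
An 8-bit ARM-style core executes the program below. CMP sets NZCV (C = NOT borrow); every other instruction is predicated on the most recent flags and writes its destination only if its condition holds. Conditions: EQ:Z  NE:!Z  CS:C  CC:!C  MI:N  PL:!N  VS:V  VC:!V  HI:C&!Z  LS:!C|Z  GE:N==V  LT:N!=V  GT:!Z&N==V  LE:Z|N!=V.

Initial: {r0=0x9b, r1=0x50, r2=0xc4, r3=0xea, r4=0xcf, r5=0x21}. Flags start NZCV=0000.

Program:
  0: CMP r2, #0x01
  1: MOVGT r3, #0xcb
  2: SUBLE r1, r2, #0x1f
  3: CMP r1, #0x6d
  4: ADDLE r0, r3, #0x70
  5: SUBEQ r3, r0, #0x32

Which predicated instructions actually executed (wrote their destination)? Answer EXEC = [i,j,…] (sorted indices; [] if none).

[0] flags=1010 → (cmp)
[1] flags=1010 GT?F → skip
[2] flags=1010 LE?T → r1=0xa5
[3] flags=0011 → (cmp)
[4] flags=0011 LE?T → r0=0x5a
[5] flags=0011 EQ?F → skip

EXEC = [2,4]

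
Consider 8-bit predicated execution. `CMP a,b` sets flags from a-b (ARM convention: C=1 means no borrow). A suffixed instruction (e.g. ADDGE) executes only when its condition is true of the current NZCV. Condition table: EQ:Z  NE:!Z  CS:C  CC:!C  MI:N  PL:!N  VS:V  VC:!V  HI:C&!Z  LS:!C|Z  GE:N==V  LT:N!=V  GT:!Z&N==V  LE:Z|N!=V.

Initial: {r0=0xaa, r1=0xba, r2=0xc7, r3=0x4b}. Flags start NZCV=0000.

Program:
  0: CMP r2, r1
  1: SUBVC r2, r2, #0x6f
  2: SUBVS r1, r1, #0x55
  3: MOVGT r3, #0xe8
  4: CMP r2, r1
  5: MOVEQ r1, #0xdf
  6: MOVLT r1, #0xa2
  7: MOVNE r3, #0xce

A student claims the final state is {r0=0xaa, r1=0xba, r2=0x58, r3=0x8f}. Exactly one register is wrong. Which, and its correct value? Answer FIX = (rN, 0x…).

[0] flags=0010 → (cmp)
[1] flags=0010 VC?T → r2=0x58
[2] flags=0010 VS?F → skip
[3] flags=0010 GT?T → r3=0xe8
[4] flags=1001 → (cmp)
[5] flags=1001 EQ?F → skip
[6] flags=1001 LT?F → skip
[7] flags=1001 NE?T → r3=0xce

FIX = (r3, 0xce)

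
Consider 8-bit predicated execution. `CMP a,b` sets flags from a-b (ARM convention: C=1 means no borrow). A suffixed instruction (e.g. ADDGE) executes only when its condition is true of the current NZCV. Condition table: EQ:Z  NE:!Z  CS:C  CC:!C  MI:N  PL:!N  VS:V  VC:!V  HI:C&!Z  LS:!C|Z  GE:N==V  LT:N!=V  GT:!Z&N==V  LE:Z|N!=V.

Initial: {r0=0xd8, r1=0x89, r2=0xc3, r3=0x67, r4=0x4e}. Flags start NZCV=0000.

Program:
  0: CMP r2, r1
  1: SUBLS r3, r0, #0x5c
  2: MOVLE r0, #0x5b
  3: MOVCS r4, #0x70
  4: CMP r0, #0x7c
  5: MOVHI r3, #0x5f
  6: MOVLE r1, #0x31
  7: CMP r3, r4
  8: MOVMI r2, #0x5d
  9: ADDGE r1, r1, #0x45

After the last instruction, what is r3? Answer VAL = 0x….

0: ✓ CMP  NZCV=0010
1: · SUBLS
2: · MOVLE
3: ✓ MOVCS  r4←0x70
4: ✓ CMP  NZCV=0011
5: ✓ MOVHI  r3←0x5f
6: ✓ MOVLE  r1←0x31
7: ✓ CMP  NZCV=1000
8: ✓ MOVMI  r2←0x5d
9: · ADDGE

VAL = 0x5f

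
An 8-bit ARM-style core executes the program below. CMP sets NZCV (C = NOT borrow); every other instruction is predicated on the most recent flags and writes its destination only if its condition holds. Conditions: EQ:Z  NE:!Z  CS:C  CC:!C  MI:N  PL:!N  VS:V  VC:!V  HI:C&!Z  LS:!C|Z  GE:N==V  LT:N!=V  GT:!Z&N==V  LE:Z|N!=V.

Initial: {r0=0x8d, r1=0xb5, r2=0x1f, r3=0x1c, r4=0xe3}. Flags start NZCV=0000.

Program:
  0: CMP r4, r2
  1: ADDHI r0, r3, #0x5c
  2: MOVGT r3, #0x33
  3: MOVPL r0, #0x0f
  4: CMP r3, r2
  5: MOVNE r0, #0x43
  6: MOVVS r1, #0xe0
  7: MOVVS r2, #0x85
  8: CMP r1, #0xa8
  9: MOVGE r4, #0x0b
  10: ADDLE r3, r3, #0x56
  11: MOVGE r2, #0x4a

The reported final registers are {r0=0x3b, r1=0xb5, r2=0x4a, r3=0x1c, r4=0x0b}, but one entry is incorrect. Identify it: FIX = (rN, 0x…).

0: ✓ CMP  NZCV=1010
1: ✓ ADDHI  r0←0x78
2: · MOVGT
3: · MOVPL
4: ✓ CMP  NZCV=1000
5: ✓ MOVNE  r0←0x43
6: · MOVVS
7: · MOVVS
8: ✓ CMP  NZCV=0010
9: ✓ MOVGE  r4←0x0b
10: · ADDLE
11: ✓ MOVGE  r2←0x4a

FIX = (r0, 0x43)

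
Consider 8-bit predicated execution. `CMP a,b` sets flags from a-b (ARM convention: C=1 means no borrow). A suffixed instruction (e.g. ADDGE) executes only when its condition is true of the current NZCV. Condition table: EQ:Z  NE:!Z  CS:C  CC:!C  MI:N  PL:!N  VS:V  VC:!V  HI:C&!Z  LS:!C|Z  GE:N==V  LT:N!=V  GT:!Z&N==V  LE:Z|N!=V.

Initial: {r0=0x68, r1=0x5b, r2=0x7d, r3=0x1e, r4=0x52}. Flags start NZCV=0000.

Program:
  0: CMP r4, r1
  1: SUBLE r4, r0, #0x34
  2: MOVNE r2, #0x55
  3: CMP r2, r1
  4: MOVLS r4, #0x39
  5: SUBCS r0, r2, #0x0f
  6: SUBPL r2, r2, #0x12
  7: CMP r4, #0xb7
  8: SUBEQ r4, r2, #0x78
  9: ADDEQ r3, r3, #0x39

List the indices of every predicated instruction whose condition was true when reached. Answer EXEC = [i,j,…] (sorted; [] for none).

[0] flags=1000 → (cmp)
[1] flags=1000 LE?T → r4=0x34
[2] flags=1000 NE?T → r2=0x55
[3] flags=1000 → (cmp)
[4] flags=1000 LS?T → r4=0x39
[5] flags=1000 CS?F → skip
[6] flags=1000 PL?F → skip
[7] flags=1001 → (cmp)
[8] flags=1001 EQ?F → skip
[9] flags=1001 EQ?F → skip

EXEC = [1,2,4]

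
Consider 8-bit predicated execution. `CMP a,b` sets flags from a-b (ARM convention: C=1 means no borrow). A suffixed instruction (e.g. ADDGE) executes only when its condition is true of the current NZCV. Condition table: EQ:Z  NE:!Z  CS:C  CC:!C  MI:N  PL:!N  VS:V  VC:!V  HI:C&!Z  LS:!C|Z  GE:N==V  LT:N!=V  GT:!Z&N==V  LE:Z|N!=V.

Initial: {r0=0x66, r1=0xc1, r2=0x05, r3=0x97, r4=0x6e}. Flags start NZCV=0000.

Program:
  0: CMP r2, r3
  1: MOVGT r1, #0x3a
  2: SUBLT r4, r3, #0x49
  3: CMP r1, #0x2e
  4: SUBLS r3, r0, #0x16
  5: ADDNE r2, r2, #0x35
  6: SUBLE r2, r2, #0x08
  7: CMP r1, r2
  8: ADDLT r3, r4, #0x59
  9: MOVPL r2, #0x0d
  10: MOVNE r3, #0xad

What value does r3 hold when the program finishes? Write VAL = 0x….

VAL = 0x97

0: ✓ CMP  NZCV=0000
1: ✓ MOVGT  r1←0x3a
2: · SUBLT
3: ✓ CMP  NZCV=0010
4: · SUBLS
5: ✓ ADDNE  r2←0x3a
6: · SUBLE
7: ✓ CMP  NZCV=0110
8: · ADDLT
9: ✓ MOVPL  r2←0x0d
10: · MOVNE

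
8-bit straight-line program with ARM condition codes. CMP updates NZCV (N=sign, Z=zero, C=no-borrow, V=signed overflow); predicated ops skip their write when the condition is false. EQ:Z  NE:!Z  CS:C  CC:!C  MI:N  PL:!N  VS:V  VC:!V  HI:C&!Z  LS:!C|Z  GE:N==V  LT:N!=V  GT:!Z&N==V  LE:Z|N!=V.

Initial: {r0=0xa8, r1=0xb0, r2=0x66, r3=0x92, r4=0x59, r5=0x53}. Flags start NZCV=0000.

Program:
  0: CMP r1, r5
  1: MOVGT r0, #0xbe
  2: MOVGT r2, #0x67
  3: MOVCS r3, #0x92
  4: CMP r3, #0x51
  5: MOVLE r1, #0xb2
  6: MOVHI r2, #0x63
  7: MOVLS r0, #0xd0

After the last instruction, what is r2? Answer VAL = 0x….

[0] flags=0011 → (cmp)
[1] flags=0011 GT?F → skip
[2] flags=0011 GT?F → skip
[3] flags=0011 CS?T → r3=0x92
[4] flags=0011 → (cmp)
[5] flags=0011 LE?T → r1=0xb2
[6] flags=0011 HI?T → r2=0x63
[7] flags=0011 LS?F → skip

VAL = 0x63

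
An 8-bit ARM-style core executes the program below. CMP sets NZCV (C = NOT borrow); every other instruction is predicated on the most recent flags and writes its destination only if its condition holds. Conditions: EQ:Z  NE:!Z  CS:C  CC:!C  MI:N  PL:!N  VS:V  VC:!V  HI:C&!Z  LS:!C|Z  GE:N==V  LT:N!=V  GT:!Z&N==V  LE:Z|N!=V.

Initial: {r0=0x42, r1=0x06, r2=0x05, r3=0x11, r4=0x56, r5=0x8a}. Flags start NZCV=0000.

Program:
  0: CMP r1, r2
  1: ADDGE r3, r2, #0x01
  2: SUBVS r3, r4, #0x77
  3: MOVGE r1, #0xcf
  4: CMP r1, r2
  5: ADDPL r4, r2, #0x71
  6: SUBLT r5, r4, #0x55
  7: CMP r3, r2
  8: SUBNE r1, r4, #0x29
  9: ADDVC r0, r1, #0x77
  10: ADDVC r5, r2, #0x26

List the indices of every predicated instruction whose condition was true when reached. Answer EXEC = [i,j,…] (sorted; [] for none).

EXEC = [1,3,6,8,9,10]

0: ✓ CMP  NZCV=0010
1: ✓ ADDGE  r3←0x06
2: · SUBVS
3: ✓ MOVGE  r1←0xcf
4: ✓ CMP  NZCV=1010
5: · ADDPL
6: ✓ SUBLT  r5←0x01
7: ✓ CMP  NZCV=0010
8: ✓ SUBNE  r1←0x2d
9: ✓ ADDVC  r0←0xa4
10: ✓ ADDVC  r5←0x2b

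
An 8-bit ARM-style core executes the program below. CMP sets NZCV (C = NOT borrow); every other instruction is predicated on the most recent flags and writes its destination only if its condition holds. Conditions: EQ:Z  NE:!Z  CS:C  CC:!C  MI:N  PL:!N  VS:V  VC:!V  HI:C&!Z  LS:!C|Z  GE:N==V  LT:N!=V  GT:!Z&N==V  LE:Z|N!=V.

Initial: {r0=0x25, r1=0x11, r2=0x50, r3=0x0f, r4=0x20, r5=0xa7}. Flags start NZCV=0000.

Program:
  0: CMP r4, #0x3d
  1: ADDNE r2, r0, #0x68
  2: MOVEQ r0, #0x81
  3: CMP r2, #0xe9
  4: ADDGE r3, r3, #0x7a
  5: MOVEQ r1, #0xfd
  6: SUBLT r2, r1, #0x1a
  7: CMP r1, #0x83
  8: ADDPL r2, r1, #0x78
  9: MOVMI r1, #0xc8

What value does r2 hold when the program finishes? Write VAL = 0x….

0: ✓ CMP  NZCV=1000
1: ✓ ADDNE  r2←0x8d
2: · MOVEQ
3: ✓ CMP  NZCV=1000
4: · ADDGE
5: · MOVEQ
6: ✓ SUBLT  r2←0xf7
7: ✓ CMP  NZCV=1001
8: · ADDPL
9: ✓ MOVMI  r1←0xc8

VAL = 0xf7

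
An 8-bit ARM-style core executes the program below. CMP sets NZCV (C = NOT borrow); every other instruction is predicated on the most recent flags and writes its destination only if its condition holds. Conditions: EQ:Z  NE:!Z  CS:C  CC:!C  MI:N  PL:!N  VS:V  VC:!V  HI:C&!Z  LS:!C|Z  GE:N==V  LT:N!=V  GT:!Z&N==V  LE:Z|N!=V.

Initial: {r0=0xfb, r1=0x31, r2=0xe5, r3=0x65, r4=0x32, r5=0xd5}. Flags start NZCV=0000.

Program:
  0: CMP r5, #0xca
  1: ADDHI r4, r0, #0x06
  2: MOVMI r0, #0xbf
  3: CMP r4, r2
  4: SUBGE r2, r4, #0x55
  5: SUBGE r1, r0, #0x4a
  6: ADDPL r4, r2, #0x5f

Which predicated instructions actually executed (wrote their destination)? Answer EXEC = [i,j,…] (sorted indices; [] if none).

0: ✓ CMP  NZCV=0010
1: ✓ ADDHI  r4←0x01
2: · MOVMI
3: ✓ CMP  NZCV=0000
4: ✓ SUBGE  r2←0xac
5: ✓ SUBGE  r1←0xb1
6: ✓ ADDPL  r4←0x0b

EXEC = [1,4,5,6]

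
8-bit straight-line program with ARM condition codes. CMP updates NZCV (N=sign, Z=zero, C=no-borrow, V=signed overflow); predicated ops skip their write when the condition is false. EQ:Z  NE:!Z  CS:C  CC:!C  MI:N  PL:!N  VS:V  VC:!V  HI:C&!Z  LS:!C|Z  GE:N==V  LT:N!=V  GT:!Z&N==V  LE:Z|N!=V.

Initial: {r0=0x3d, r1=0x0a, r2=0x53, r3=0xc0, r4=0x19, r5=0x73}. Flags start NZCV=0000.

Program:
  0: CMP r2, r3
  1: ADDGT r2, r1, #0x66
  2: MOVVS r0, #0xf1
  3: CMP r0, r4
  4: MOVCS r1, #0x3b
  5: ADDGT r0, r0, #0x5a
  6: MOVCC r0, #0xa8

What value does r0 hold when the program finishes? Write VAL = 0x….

[0] flags=1001 → (cmp)
[1] flags=1001 GT?T → r2=0x70
[2] flags=1001 VS?T → r0=0xf1
[3] flags=1010 → (cmp)
[4] flags=1010 CS?T → r1=0x3b
[5] flags=1010 GT?F → skip
[6] flags=1010 CC?F → skip

VAL = 0xf1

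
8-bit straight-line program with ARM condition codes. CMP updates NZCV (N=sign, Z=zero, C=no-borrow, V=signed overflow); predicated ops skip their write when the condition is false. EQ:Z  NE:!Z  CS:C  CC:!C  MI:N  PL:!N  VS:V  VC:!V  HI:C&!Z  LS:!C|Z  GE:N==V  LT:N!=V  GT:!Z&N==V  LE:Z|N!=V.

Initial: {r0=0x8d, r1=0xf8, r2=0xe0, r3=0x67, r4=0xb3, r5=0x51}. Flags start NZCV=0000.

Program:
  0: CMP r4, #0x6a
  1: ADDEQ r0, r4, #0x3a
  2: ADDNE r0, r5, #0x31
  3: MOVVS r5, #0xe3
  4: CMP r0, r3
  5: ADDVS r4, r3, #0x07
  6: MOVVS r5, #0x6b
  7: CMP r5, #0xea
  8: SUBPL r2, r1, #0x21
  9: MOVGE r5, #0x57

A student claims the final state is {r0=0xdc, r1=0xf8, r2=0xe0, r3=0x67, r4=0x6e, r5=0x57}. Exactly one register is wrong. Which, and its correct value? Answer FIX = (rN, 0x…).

0: ✓ CMP  NZCV=0011
1: · ADDEQ
2: ✓ ADDNE  r0←0x82
3: ✓ MOVVS  r5←0xe3
4: ✓ CMP  NZCV=0011
5: ✓ ADDVS  r4←0x6e
6: ✓ MOVVS  r5←0x6b
7: ✓ CMP  NZCV=1001
8: · SUBPL
9: ✓ MOVGE  r5←0x57

FIX = (r0, 0x82)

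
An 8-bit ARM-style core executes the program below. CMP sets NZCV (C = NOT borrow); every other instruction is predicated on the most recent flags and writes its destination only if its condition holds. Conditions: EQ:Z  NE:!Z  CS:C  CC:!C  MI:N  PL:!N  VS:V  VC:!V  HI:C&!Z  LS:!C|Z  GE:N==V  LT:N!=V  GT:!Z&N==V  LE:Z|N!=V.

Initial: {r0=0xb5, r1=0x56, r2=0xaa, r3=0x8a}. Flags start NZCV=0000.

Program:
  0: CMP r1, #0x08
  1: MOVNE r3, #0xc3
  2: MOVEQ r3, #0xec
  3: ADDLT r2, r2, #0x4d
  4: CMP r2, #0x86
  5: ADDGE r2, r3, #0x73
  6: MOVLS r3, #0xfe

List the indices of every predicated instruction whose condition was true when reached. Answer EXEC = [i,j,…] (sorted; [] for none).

[0] flags=0010 → (cmp)
[1] flags=0010 NE?T → r3=0xc3
[2] flags=0010 EQ?F → skip
[3] flags=0010 LT?F → skip
[4] flags=0010 → (cmp)
[5] flags=0010 GE?T → r2=0x36
[6] flags=0010 LS?F → skip

EXEC = [1,5]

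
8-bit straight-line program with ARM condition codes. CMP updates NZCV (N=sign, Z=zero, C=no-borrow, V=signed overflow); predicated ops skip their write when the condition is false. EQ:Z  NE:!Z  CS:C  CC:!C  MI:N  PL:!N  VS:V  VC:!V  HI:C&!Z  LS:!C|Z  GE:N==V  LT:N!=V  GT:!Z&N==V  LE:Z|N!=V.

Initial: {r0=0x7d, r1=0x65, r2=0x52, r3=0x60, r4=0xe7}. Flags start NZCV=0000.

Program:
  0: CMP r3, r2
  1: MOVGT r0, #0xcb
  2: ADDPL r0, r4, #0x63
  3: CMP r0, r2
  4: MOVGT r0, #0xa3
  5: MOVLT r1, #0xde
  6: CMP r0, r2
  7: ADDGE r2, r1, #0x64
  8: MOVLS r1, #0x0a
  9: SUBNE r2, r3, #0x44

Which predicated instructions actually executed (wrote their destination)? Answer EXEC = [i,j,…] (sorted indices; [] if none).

0: ✓ CMP  NZCV=0010
1: ✓ MOVGT  r0←0xcb
2: ✓ ADDPL  r0←0x4a
3: ✓ CMP  NZCV=1000
4: · MOVGT
5: ✓ MOVLT  r1←0xde
6: ✓ CMP  NZCV=1000
7: · ADDGE
8: ✓ MOVLS  r1←0x0a
9: ✓ SUBNE  r2←0x1c

EXEC = [1,2,5,8,9]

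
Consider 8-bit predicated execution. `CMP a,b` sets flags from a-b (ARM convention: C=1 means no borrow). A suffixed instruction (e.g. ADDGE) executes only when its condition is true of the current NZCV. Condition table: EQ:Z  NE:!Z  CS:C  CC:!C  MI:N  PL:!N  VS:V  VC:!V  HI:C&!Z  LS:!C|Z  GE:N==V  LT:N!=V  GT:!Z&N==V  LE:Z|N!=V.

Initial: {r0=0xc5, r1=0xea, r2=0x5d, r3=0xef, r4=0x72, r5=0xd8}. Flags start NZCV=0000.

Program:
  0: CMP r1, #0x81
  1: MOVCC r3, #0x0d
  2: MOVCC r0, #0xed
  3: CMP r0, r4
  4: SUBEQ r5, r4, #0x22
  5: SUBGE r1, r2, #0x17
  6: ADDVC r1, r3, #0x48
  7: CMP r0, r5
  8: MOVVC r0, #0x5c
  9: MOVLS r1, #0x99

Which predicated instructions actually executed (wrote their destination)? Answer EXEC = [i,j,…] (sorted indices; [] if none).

0: ✓ CMP  NZCV=0010
1: · MOVCC
2: · MOVCC
3: ✓ CMP  NZCV=0011
4: · SUBEQ
5: · SUBGE
6: · ADDVC
7: ✓ CMP  NZCV=1000
8: ✓ MOVVC  r0←0x5c
9: ✓ MOVLS  r1←0x99

EXEC = [8,9]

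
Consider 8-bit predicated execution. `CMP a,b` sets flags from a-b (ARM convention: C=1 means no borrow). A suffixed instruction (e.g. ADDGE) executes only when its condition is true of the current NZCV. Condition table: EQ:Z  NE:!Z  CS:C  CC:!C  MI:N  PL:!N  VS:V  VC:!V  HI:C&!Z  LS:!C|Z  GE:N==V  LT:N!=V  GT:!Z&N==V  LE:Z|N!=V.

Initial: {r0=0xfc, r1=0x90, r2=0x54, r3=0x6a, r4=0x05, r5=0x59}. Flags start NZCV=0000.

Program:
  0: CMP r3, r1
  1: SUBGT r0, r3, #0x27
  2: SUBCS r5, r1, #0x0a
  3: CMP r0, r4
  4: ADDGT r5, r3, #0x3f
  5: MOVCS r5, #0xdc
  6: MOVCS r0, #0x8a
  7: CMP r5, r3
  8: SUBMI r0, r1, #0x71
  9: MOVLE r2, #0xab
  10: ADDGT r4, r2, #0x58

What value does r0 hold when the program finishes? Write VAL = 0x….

0: ✓ CMP  NZCV=1001
1: ✓ SUBGT  r0←0x43
2: · SUBCS
3: ✓ CMP  NZCV=0010
4: ✓ ADDGT  r5←0xa9
5: ✓ MOVCS  r5←0xdc
6: ✓ MOVCS  r0←0x8a
7: ✓ CMP  NZCV=0011
8: · SUBMI
9: ✓ MOVLE  r2←0xab
10: · ADDGT

VAL = 0x8a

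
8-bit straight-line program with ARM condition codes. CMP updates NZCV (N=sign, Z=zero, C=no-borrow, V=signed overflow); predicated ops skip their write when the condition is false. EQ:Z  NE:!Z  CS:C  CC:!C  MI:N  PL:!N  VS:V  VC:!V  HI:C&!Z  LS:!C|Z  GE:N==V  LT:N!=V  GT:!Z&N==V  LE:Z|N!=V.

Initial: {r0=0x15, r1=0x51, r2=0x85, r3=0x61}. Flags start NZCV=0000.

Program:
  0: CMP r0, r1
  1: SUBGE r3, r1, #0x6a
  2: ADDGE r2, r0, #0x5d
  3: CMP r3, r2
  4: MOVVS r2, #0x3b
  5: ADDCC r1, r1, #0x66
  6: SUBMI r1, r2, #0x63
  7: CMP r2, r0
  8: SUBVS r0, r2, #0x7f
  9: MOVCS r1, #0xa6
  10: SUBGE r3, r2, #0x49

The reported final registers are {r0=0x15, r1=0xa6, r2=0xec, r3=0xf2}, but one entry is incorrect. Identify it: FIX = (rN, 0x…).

FIX = (r2, 0x3b)

0: ✓ CMP  NZCV=1000
1: · SUBGE
2: · ADDGE
3: ✓ CMP  NZCV=1001
4: ✓ MOVVS  r2←0x3b
5: ✓ ADDCC  r1←0xb7
6: ✓ SUBMI  r1←0xd8
7: ✓ CMP  NZCV=0010
8: · SUBVS
9: ✓ MOVCS  r1←0xa6
10: ✓ SUBGE  r3←0xf2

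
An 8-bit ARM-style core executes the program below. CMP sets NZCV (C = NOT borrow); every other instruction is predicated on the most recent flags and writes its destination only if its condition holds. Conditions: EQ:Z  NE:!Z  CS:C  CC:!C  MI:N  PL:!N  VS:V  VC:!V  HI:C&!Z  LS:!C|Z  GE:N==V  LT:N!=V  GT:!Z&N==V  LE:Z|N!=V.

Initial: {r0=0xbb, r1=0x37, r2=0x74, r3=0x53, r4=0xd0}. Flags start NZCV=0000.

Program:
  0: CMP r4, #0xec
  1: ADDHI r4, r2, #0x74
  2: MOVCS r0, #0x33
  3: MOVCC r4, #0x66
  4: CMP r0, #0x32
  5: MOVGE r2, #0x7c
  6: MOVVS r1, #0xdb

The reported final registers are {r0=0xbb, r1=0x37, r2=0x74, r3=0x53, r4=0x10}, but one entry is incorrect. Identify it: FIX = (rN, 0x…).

FIX = (r4, 0x66)

[0] flags=1000 → (cmp)
[1] flags=1000 HI?F → skip
[2] flags=1000 CS?F → skip
[3] flags=1000 CC?T → r4=0x66
[4] flags=1010 → (cmp)
[5] flags=1010 GE?F → skip
[6] flags=1010 VS?F → skip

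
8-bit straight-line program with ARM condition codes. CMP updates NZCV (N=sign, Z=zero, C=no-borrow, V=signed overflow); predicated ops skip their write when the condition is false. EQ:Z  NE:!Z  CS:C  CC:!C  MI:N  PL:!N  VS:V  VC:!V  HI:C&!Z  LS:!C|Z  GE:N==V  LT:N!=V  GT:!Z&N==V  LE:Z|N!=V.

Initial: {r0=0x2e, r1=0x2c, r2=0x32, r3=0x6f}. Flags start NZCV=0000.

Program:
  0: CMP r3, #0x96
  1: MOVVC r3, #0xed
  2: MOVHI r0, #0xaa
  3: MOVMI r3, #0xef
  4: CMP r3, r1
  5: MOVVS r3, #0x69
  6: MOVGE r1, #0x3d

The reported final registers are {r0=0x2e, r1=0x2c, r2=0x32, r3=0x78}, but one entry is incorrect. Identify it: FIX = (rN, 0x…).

FIX = (r3, 0xef)

[0] flags=1001 → (cmp)
[1] flags=1001 VC?F → skip
[2] flags=1001 HI?F → skip
[3] flags=1001 MI?T → r3=0xef
[4] flags=1010 → (cmp)
[5] flags=1010 VS?F → skip
[6] flags=1010 GE?F → skip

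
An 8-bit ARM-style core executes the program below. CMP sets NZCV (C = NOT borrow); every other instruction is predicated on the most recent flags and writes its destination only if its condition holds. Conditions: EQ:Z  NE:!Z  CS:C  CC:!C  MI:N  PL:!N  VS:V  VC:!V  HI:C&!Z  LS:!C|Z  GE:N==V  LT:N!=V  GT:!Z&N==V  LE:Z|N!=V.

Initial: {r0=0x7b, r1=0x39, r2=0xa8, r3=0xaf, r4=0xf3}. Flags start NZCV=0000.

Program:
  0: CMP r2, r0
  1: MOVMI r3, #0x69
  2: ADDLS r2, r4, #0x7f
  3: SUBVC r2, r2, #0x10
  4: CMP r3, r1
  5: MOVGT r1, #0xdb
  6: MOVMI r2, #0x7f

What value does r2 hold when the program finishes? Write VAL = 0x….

VAL = 0xa8

[0] flags=0011 → (cmp)
[1] flags=0011 MI?F → skip
[2] flags=0011 LS?F → skip
[3] flags=0011 VC?F → skip
[4] flags=0011 → (cmp)
[5] flags=0011 GT?F → skip
[6] flags=0011 MI?F → skip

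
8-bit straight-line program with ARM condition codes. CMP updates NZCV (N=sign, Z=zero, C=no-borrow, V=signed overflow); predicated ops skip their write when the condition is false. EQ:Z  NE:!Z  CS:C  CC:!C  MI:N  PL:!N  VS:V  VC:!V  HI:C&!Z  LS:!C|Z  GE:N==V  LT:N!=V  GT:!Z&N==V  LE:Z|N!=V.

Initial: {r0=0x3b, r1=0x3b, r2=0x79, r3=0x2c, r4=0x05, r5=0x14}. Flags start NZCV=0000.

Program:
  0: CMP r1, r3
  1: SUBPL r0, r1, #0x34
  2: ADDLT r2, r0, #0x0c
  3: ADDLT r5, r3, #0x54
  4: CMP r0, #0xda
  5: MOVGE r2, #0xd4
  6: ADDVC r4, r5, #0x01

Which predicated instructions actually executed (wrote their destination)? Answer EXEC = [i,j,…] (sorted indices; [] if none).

EXEC = [1,5,6]

0: ✓ CMP  NZCV=0010
1: ✓ SUBPL  r0←0x07
2: · ADDLT
3: · ADDLT
4: ✓ CMP  NZCV=0000
5: ✓ MOVGE  r2←0xd4
6: ✓ ADDVC  r4←0x15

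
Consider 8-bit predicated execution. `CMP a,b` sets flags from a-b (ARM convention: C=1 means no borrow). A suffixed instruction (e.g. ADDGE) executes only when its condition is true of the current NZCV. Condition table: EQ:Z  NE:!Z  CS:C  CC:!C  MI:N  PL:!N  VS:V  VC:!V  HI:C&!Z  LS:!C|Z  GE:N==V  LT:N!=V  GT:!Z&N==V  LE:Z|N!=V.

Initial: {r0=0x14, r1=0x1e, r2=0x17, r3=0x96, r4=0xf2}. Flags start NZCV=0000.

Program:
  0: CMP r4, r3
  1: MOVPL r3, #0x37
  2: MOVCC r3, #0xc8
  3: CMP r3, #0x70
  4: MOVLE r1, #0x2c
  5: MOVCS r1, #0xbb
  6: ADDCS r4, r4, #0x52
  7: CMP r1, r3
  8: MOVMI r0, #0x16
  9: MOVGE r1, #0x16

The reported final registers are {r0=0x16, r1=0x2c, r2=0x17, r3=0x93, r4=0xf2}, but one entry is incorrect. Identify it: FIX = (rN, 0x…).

[0] flags=0010 → (cmp)
[1] flags=0010 PL?T → r3=0x37
[2] flags=0010 CC?F → skip
[3] flags=1000 → (cmp)
[4] flags=1000 LE?T → r1=0x2c
[5] flags=1000 CS?F → skip
[6] flags=1000 CS?F → skip
[7] flags=1000 → (cmp)
[8] flags=1000 MI?T → r0=0x16
[9] flags=1000 GE?F → skip

FIX = (r3, 0x37)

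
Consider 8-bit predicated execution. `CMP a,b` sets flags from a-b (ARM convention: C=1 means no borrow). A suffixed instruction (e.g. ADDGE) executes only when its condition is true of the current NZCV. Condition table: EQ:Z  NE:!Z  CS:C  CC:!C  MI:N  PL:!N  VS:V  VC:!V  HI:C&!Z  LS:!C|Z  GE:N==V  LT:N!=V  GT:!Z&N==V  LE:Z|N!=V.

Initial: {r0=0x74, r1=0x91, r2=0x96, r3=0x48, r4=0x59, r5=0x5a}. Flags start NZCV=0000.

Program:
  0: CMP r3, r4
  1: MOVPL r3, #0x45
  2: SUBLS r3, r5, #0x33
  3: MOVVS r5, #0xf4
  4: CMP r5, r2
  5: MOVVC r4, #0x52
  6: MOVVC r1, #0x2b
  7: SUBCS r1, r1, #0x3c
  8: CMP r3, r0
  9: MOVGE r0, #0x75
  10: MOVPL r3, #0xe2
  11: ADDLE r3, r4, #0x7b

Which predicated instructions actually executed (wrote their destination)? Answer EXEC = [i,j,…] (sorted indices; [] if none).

[0] flags=1000 → (cmp)
[1] flags=1000 PL?F → skip
[2] flags=1000 LS?T → r3=0x27
[3] flags=1000 VS?F → skip
[4] flags=1001 → (cmp)
[5] flags=1001 VC?F → skip
[6] flags=1001 VC?F → skip
[7] flags=1001 CS?F → skip
[8] flags=1000 → (cmp)
[9] flags=1000 GE?F → skip
[10] flags=1000 PL?F → skip
[11] flags=1000 LE?T → r3=0xd4

EXEC = [2,11]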